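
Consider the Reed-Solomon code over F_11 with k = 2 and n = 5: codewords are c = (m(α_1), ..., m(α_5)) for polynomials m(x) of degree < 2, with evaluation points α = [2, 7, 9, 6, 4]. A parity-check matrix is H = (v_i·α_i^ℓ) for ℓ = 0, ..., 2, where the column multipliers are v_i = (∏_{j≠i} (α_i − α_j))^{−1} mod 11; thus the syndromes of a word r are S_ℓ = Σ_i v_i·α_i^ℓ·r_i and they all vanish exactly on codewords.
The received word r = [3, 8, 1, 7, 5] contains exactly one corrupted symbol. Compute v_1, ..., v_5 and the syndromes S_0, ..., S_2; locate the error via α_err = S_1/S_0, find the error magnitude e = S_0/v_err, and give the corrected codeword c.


S = (2, 7, 8), error at position 3, error magnitude e = 2, c = [3, 8, 10, 7, 5].

Step 1: column multipliers v_i = (∏_{j≠i}(α_i − α_j))^{−1} mod 11.
  i = 1 (α = 2): (2−7)(2−9)(2−6)(2−4) = (−5)·(−7)·(−4)·(−2) = 280 ≡ 5, so v_1 = 5^{−1} = 9 (mod 11).
  i = 2 (α = 7): (7−2)(7−9)(7−6)(7−4) = 5·(−2)·1·3 = −30 ≡ 3, so v_2 = 3^{−1} = 4 (mod 11).
  i = 3 (α = 9): (9−2)(9−7)(9−6)(9−4) = 7·2·3·5 = 210 ≡ 1, so v_3 = 1^{−1} = 1 (mod 11).
  i = 4 (α = 6): (6−2)(6−7)(6−9)(6−4) = 4·(−1)·(−3)·2 = 24 ≡ 2, so v_4 = 2^{−1} = 6 (mod 11).
  i = 5 (α = 4): (4−2)(4−7)(4−9)(4−6) = 2·(−3)·(−5)·(−2) = −60 ≡ 6, so v_5 = 6^{−1} = 2 (mod 11).
  v = [9, 4, 1, 6, 2].
Step 2: syndromes of r = [3, 8, 1, 7, 5] (all sums mod 11).
  S_0 = Σ v_i r_i = 9·3 + 4·8 + 1·1 + 6·7 + 2·5 = 112 ≡ 2.
  S_1 = Σ v_i α_i r_i = 9·2·3 + 4·7·8 + 1·9·1 + 6·6·7 + 2·4·5 = 579 ≡ 7.
  α_i^2 mod 11 = [4, 5, 4, 3, 5].
  S_2 = Σ v_i α_i^2 r_i = 9·4·3 + 4·5·8 + 1·4·1 + 6·3·7 + 2·5·5 = 448 ≡ 8.
  S = (2, 7, 8) ≠ 0, so r is not a codeword (an error is present).
Step 3: locate the error. For a single error e at position i, S_ℓ = v_i·e·α_i^ℓ, so α_err = S_1/S_0.
  S_0^{−1} = 2^{−1} = 6 (mod 11), so α_err = 7·6 = 42 ≡ 9 = α_3. Error position i = 3.
  Consistency check: S_2/S_1 = 8·8 = 64 ≡ 9 = α_err ✓ (single-error assumption holds).
Step 4: error magnitude e = S_0/v_3 = S_0·∏_{j≠3}(α_3 − α_j) = 2·1 = 2 ≡ 2 (mod 11).
Step 5: correct position 3: c_3 = r_3 − e = 1 − 2 ≡ 10 (mod 11). Hence c = [3, 8, 10, 7, 5].
  Check: interpolating c through the α_i gives m(x) = 1 + 1·x (degree < 2) with m(α_i) = c_i for every i, so c is indeed a codeword.


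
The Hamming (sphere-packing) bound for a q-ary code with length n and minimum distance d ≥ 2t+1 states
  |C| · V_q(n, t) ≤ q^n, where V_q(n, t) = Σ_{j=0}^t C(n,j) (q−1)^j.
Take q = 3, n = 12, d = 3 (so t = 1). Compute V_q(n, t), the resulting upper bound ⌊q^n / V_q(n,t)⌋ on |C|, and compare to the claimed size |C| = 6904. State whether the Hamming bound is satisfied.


V_q(n, t) = 25, q^n = 531441, Hamming bound = 21257, |C| = 6904 ≤ bound (satisfied).

Step 1: Compute V_q(n, t) = Σ_{j=0}^1 C(n, j) (q−1)^j.
  j = 0: C(12,0)·(2)^0 = 1·1 = 1.
  j = 1: C(12,1)·(2)^1 = 12·2 = 24.
  V_q(n, t) = 1 + 24 = 25.
Step 2: q^n = 3^12 = 531441.
Step 3: Hamming bound ⌊q^n / V_q(n,t)⌋ = ⌊531441/25⌋ = 21257.
Step 4: Compare |C| = 6904 to 21257: satisfied.
The claimed |C| lies below the Hamming bound.


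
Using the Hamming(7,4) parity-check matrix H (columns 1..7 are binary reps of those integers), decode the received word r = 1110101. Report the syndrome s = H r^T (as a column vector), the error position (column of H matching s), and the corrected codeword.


s = (0, 1, 0)^T, error position = 2, corrected codeword c = 1010101

Compute s = H r^T mod 2 one row at a time:
  s_1 = 0 + 1 + 0 + 1 = 2 ≡ 0 (mod 2).
  s_2 = 1 + 1 + 0 + 1 = 3 ≡ 1 (mod 2).
  s_3 = 1 + 1 + 1 + 1 = 4 ≡ 0 (mod 2).
s = (0, 1, 0)^T — this equals column 2 of H (binary 010), so error is at position 2.
Correct: flip bit 2 of r = 1110101 to get c = 1010101.


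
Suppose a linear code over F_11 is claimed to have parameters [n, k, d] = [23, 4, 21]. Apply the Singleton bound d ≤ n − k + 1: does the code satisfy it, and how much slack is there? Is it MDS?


Singleton RHS = n − k + 1 = 20, slack = -1, bound violated (no such code; not MDS).

Singleton bound: d ≤ n − k + 1.
Here n = 23, k = 4, so n − k + 1 = 20.
Given d = 21, check d ≤ 20: NO.
Slack = (n − k + 1) − d = -1.
The slack is negative: d = 21 exceeds n − k + 1 = 20 by 1, so the Singleton bound is violated and no linear [23, 4, 21]_11 code can exist. In particular it is not MDS (MDS requires d = n − k + 1 exactly).
Description: the claimed parameters are [23, 4, 21]_11; such a code would be impossible (violates the Singleton bound).


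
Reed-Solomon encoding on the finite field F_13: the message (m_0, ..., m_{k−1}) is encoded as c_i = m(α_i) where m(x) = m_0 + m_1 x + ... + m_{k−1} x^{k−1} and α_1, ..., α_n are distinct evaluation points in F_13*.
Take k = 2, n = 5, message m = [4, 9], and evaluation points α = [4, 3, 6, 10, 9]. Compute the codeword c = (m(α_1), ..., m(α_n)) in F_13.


c = [1, 5, 6, 3, 7]

Message polynomial: m(x) = 4 + 9·x (mod 13).
For each evaluation point α_i, compute m(α_i) mod 13:
  α_1 = 4: Horner steps 9 → 1, so m(4) = 1.
  α_2 = 3: Horner steps 9 → 5, so m(3) = 5.
  α_3 = 6: Horner steps 9 → 6, so m(6) = 6.
  α_4 = 10: Horner steps 9 → 3, so m(10) = 3.
  α_5 = 9: Horner steps 9 → 7, so m(9) = 7.
Codeword c = [1, 5, 6, 3, 7] ∈ F_13^5.


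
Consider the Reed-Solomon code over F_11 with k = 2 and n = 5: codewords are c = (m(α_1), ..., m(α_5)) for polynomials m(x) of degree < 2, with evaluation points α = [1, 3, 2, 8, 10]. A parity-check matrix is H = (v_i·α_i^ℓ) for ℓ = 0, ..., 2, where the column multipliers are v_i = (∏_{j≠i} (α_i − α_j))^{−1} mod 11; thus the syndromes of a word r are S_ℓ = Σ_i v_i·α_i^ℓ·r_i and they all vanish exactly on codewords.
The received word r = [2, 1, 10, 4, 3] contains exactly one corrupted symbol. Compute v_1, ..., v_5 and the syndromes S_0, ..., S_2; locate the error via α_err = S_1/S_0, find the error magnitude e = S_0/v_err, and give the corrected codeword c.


S = (2, 4, 8), error at position 3, error magnitude e = 3, c = [2, 1, 7, 4, 3].

Step 1: column multipliers v_i = (∏_{j≠i}(α_i − α_j))^{−1} mod 11.
  i = 1 (α = 1): (1−3)(1−2)(1−8)(1−10) = (−2)·(−1)·(−7)·(−9) = 126 ≡ 5, so v_1 = 5^{−1} = 9 (mod 11).
  i = 2 (α = 3): (3−1)(3−2)(3−8)(3−10) = 2·1·(−5)·(−7) = 70 ≡ 4, so v_2 = 4^{−1} = 3 (mod 11).
  i = 3 (α = 2): (2−1)(2−3)(2−8)(2−10) = 1·(−1)·(−6)·(−8) = −48 ≡ 7, so v_3 = 7^{−1} = 8 (mod 11).
  i = 4 (α = 8): (8−1)(8−3)(8−2)(8−10) = 7·5·6·(−2) = −420 ≡ 9, so v_4 = 9^{−1} = 5 (mod 11).
  i = 5 (α = 10): (10−1)(10−3)(10−2)(10−8) = 9·7·8·2 = 1008 ≡ 7, so v_5 = 7^{−1} = 8 (mod 11).
  v = [9, 3, 8, 5, 8].
Step 2: syndromes of r = [2, 1, 10, 4, 3] (all sums mod 11).
  S_0 = Σ v_i r_i = 9·2 + 3·1 + 8·10 + 5·4 + 8·3 = 145 ≡ 2.
  S_1 = Σ v_i α_i r_i = 9·1·2 + 3·3·1 + 8·2·10 + 5·8·4 + 8·10·3 = 587 ≡ 4.
  α_i^2 mod 11 = [1, 9, 4, 9, 1].
  S_2 = Σ v_i α_i^2 r_i = 9·1·2 + 3·9·1 + 8·4·10 + 5·9·4 + 8·1·3 = 569 ≡ 8.
  S = (2, 4, 8) ≠ 0, so r is not a codeword (an error is present).
Step 3: locate the error. For a single error e at position i, S_ℓ = v_i·e·α_i^ℓ, so α_err = S_1/S_0.
  S_0^{−1} = 2^{−1} = 6 (mod 11), so α_err = 4·6 = 24 ≡ 2 = α_3. Error position i = 3.
  Consistency check: S_2/S_1 = 8·3 = 24 ≡ 2 = α_err ✓ (single-error assumption holds).
Step 4: error magnitude e = S_0/v_3 = S_0·∏_{j≠3}(α_3 − α_j) = 2·7 = 14 ≡ 3 (mod 11).
Step 5: correct position 3: c_3 = r_3 − e = 10 − 3 ≡ 7 (mod 11). Hence c = [2, 1, 7, 4, 3].
  Check: interpolating c through the α_i gives m(x) = 8 + 5·x (degree < 2) with m(α_i) = c_i for every i, so c is indeed a codeword.


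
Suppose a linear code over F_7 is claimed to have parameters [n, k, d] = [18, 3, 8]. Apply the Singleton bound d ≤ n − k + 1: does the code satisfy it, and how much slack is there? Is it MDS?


Singleton RHS = n − k + 1 = 16, slack = 8, bound satisfied, not MDS.

Singleton bound: d ≤ n − k + 1.
Here n = 18, k = 3, so n − k + 1 = 16.
Given d = 8, check d ≤ 16: YES.
Slack = (n − k + 1) − d = 8.
The code is NOT MDS (slack = 8 > 0).
Description: the claimed parameters are [18, 3, 8]_7; such a code would be non-MDS.


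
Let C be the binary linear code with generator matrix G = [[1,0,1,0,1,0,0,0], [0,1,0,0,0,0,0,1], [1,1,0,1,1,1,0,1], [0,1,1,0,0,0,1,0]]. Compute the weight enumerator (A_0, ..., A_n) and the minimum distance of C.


Weight distribution: A_0 = 1, A_2 = 1, A_3 = 4, A_4 = 5, A_5 = 2, A_6 = 1, A_7 = 2. Minimum distance d = 2.

Enumerate all 2^4 = 16 messages m ∈ F_2^4.
For each, compute codeword c = mG in F_2^8, then tally its weight.
  m = 0000 → c = 00000000, weight = 0.
  m = 1000 → c = 10101000, weight = 3.
  m = 0100 → c = 01000001, weight = 2.
  m = 1100 → c = 11101001, weight = 5.
  m = 0010 → c = 11011101, weight = 6.
  m = 1010 → c = 01110101, weight = 5.
  m = 0110 → c = 10011100, weight = 4.
  m = 1110 → c = 00110100, weight = 3.
  m = 0001 → c = 01100010, weight = 3.
  m = 1001 → c = 11001010, weight = 4.
  m = 0101 → c = 00100011, weight = 3.
  m = 1101 → c = 10001011, weight = 4.
  m = 0011 → c = 10111111, weight = 7.
  m = 1011 → c = 00010111, weight = 4.
  m = 0111 → c = 11111110, weight = 7.
  m = 1111 → c = 01010110, weight = 4.
Tally weights:
  weight 0: 1 codewords.
  weight 2: 1 codewords.
  weight 3: 4 codewords.
  weight 4: 5 codewords.
  weight 5: 2 codewords.
  weight 6: 1 codewords.
  weight 7: 2 codewords.
Minimum distance d = smallest w > 0 with A_w > 0 = 2.
Sanity: Σ A_w = 16 = 2^4 = 16 ✓.


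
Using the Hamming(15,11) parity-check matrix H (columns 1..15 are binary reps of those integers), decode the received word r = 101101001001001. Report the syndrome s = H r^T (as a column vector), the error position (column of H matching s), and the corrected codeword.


s = (1, 0, 1, 0)^T, error position = 10, corrected codeword c = 101101001101001

Compute s = H r^T mod 2 one row at a time:
  s_1 = 0 + 1 + 0 + 0 + 1 + 0 + 0 + 1 = 3 ≡ 1 (mod 2).
  s_2 = 1 + 0 + 1 + 0 + 1 + 0 + 0 + 1 = 4 ≡ 0 (mod 2).
  s_3 = 0 + 1 + 1 + 0 + 0 + 0 + 0 + 1 = 3 ≡ 1 (mod 2).
  s_4 = 1 + 1 + 0 + 0 + 1 + 0 + 0 + 1 = 4 ≡ 0 (mod 2).
s = (1, 0, 1, 0)^T — this equals column 10 of H (binary 1010), so error is at position 10.
Correct: flip bit 10 of r = 101101001001001 to get c = 101101001101001.


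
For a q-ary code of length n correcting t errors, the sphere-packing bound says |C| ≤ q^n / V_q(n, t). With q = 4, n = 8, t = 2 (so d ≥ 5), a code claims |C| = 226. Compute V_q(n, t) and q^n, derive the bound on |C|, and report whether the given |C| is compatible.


V_q(n, t) = 277, q^n = 65536, Hamming bound = 236, |C| = 226 ≤ bound (satisfied).

Step 1: Compute V_q(n, t) = Σ_{j=0}^2 C(n, j) (q−1)^j.
  j = 0: C(8,0)·(3)^0 = 1·1 = 1.
  j = 1: C(8,1)·(3)^1 = 8·3 = 24.
  j = 2: C(8,2)·(3)^2 = 28·9 = 252.
  V_q(n, t) = 1 + 24 + 252 = 277.
Step 2: q^n = 4^8 = 65536.
Step 3: Hamming bound ⌊q^n / V_q(n,t)⌋ = ⌊65536/277⌋ = 236.
Step 4: Compare |C| = 226 to 236: satisfied.
The claimed |C| lies below the Hamming bound.


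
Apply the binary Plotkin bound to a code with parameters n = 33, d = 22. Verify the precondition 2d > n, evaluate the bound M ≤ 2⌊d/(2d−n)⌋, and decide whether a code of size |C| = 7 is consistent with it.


Plotkin bound M ≤ 4; given |C| = 7 > bound (violated).

Check applicability: 2d = 44, n = 33.
2d − n = 11 > 0, so Plotkin applies.
Compute d/(2d−n) = 22/11 ≈ 2.0000.
⌊d/(2d−n)⌋ = 2.
Plotkin bound: M ≤ 2·2 = 4.
Given |C| = 7, check: VIOLATED.
This |C| is above the Plotkin bound, so no binary code with n = 33, d = 22 and 7 codewords exists.


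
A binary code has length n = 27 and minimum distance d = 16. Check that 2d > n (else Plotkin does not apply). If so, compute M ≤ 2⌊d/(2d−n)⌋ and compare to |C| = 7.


Plotkin bound M ≤ 6; given |C| = 7 > bound (violated).

Check applicability: 2d = 32, n = 27.
2d − n = 5 > 0, so Plotkin applies.
Compute d/(2d−n) = 16/5 ≈ 3.2000.
⌊d/(2d−n)⌋ = 3.
Plotkin bound: M ≤ 2·3 = 6.
Given |C| = 7, check: VIOLATED.
This |C| is above the Plotkin bound, so no binary code with n = 27, d = 16 and 7 codewords exists.


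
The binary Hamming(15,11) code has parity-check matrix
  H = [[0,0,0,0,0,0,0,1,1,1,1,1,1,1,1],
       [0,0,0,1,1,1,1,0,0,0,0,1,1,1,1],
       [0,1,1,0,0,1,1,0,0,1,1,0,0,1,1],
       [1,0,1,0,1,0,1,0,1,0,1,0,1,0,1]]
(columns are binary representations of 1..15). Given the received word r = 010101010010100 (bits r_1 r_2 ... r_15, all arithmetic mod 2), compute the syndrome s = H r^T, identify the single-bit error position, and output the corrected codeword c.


s = (1, 1, 1, 0)^T, error position = 14, corrected codeword c = 010101010010110

Compute s = H r^T mod 2 one row at a time:
  s_1 = 1 + 0 + 0 + 1 + 0 + 1 + 0 + 0 = 3 ≡ 1 (mod 2).
  s_2 = 1 + 0 + 1 + 0 + 0 + 1 + 0 + 0 = 3 ≡ 1 (mod 2).
  s_3 = 1 + 0 + 1 + 0 + 0 + 1 + 0 + 0 = 3 ≡ 1 (mod 2).
  s_4 = 0 + 0 + 0 + 0 + 0 + 1 + 1 + 0 = 2 ≡ 0 (mod 2).
s = (1, 1, 1, 0)^T — this equals column 14 of H (binary 1110), so error is at position 14.
Correct: flip bit 14 of r = 010101010010100 to get c = 010101010010110.


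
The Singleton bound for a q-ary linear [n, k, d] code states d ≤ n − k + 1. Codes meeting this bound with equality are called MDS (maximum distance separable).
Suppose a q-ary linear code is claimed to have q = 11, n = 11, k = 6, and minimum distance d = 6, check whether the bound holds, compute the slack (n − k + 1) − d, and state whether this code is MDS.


Singleton RHS = n − k + 1 = 6, slack = 0, bound satisfied, MDS.

Singleton bound: d ≤ n − k + 1.
Here n = 11, k = 6, so n − k + 1 = 6.
Given d = 6, check d ≤ 6: YES.
Slack = (n − k + 1) − d = 0.
The code is MDS (slack = 0).
Description: the claimed parameters are [11, 6, 6]_11; such a code would be MDS (meets Singleton bound).


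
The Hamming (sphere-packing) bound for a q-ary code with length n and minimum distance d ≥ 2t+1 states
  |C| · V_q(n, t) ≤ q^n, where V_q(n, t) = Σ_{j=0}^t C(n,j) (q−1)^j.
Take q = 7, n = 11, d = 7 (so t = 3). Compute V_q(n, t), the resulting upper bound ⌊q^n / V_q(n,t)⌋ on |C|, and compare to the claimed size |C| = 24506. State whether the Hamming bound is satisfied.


V_q(n, t) = 37687, q^n = 1977326743, Hamming bound = 52467, |C| = 24506 ≤ bound (satisfied).

Step 1: Compute V_q(n, t) = Σ_{j=0}^3 C(n, j) (q−1)^j.
  j = 0: C(11,0)·(6)^0 = 1·1 = 1.
  j = 1: C(11,1)·(6)^1 = 11·6 = 66.
  j = 2: C(11,2)·(6)^2 = 55·36 = 1980.
  j = 3: C(11,3)·(6)^3 = 165·216 = 35640.
  V_q(n, t) = 1 + 66 + 1980 + 35640 = 37687.
Step 2: q^n = 7^11 = 1977326743.
Step 3: Hamming bound ⌊q^n / V_q(n,t)⌋ = ⌊1977326743/37687⌋ = 52467.
Step 4: Compare |C| = 24506 to 52467: satisfied.
The claimed |C| lies below the Hamming bound.


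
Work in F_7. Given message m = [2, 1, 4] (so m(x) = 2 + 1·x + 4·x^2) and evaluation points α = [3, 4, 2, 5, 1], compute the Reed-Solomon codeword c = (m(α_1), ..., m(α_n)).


c = [6, 0, 6, 2, 0]

Message polynomial: m(x) = 2 + 1·x + 4·x^2 (mod 7).
For each evaluation point α_i, compute m(α_i) mod 7:
  α_1 = 3: Horner steps 4 → 6 → 6, so m(3) = 6.
  α_2 = 4: Horner steps 4 → 3 → 0, so m(4) = 0.
  α_3 = 2: Horner steps 4 → 2 → 6, so m(2) = 6.
  α_4 = 5: Horner steps 4 → 0 → 2, so m(5) = 2.
  α_5 = 1: Horner steps 4 → 5 → 0, so m(1) = 0.
Codeword c = [6, 0, 6, 2, 0] ∈ F_7^5.


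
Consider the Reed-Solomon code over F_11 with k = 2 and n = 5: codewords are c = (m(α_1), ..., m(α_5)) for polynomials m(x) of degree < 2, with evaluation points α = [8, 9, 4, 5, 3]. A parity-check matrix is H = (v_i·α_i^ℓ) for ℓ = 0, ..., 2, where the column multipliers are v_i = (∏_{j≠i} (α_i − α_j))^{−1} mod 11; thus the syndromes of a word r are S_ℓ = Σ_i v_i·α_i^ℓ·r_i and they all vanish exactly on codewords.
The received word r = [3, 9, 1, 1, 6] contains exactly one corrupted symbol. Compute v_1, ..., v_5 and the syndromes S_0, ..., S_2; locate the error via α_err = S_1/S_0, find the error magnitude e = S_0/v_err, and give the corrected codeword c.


S = (8, 7, 2), error at position 4, error magnitude e = 5, c = [3, 9, 1, 7, 6].

Step 1: column multipliers v_i = (∏_{j≠i}(α_i − α_j))^{−1} mod 11.
  i = 1 (α = 8): (8−9)(8−4)(8−5)(8−3) = (−1)·4·3·5 = −60 ≡ 6, so v_1 = 6^{−1} = 2 (mod 11).
  i = 2 (α = 9): (9−8)(9−4)(9−5)(9−3) = 1·5·4·6 = 120 ≡ 10, so v_2 = 10^{−1} = 10 (mod 11).
  i = 3 (α = 4): (4−8)(4−9)(4−5)(4−3) = (−4)·(−5)·(−1)·1 = −20 ≡ 2, so v_3 = 2^{−1} = 6 (mod 11).
  i = 4 (α = 5): (5−8)(5−9)(5−4)(5−3) = (−3)·(−4)·1·2 = 24 ≡ 2, so v_4 = 2^{−1} = 6 (mod 11).
  i = 5 (α = 3): (3−8)(3−9)(3−4)(3−5) = (−5)·(−6)·(−1)·(−2) = 60 ≡ 5, so v_5 = 5^{−1} = 9 (mod 11).
  v = [2, 10, 6, 6, 9].
Step 2: syndromes of r = [3, 9, 1, 1, 6] (all sums mod 11).
  S_0 = Σ v_i r_i = 2·3 + 10·9 + 6·1 + 6·1 + 9·6 = 162 ≡ 8.
  S_1 = Σ v_i α_i r_i = 2·8·3 + 10·9·9 + 6·4·1 + 6·5·1 + 9·3·6 = 1074 ≡ 7.
  α_i^2 mod 11 = [9, 4, 5, 3, 9].
  S_2 = Σ v_i α_i^2 r_i = 2·9·3 + 10·4·9 + 6·5·1 + 6·3·1 + 9·9·6 = 948 ≡ 2.
  S = (8, 7, 2) ≠ 0, so r is not a codeword (an error is present).
Step 3: locate the error. For a single error e at position i, S_ℓ = v_i·e·α_i^ℓ, so α_err = S_1/S_0.
  S_0^{−1} = 8^{−1} = 7 (mod 11), so α_err = 7·7 = 49 ≡ 5 = α_4. Error position i = 4.
  Consistency check: S_2/S_1 = 2·8 = 16 ≡ 5 = α_err ✓ (single-error assumption holds).
Step 4: error magnitude e = S_0/v_4 = S_0·∏_{j≠4}(α_4 − α_j) = 8·2 = 16 ≡ 5 (mod 11).
Step 5: correct position 4: c_4 = r_4 − e = 1 − 5 ≡ 7 (mod 11). Hence c = [3, 9, 1, 7, 6].
  Check: interpolating c through the α_i gives m(x) = 10 + 6·x (degree < 2) with m(α_i) = c_i for every i, so c is indeed a codeword.


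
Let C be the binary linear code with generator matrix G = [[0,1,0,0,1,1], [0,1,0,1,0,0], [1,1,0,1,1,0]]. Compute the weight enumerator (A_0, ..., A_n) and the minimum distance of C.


Weight distribution: A_0 = 1, A_2 = 2, A_3 = 4, A_4 = 1. Minimum distance d = 2.

Enumerate all 2^3 = 8 messages m ∈ F_2^3.
For each, compute codeword c = mG in F_2^6, then tally its weight.
  m = 000 → c = 000000, weight = 0.
  m = 100 → c = 010011, weight = 3.
  m = 010 → c = 010100, weight = 2.
  m = 110 → c = 000111, weight = 3.
  m = 001 → c = 110110, weight = 4.
  m = 101 → c = 100101, weight = 3.
  m = 011 → c = 100010, weight = 2.
  m = 111 → c = 110001, weight = 3.
Tally weights:
  weight 0: 1 codewords.
  weight 2: 2 codewords.
  weight 3: 4 codewords.
  weight 4: 1 codewords.
Minimum distance d = smallest w > 0 with A_w > 0 = 2.
Sanity: Σ A_w = 8 = 2^3 = 8 ✓.


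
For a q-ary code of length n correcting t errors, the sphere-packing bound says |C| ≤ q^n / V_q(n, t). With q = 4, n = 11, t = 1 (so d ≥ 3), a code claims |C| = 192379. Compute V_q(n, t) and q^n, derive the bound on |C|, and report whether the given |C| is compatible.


V_q(n, t) = 34, q^n = 4194304, Hamming bound = 123361, |C| = 192379 > bound (violated).

Step 1: Compute V_q(n, t) = Σ_{j=0}^1 C(n, j) (q−1)^j.
  j = 0: C(11,0)·(3)^0 = 1·1 = 1.
  j = 1: C(11,1)·(3)^1 = 11·3 = 33.
  V_q(n, t) = 1 + 33 = 34.
Step 2: q^n = 4^11 = 4194304.
Step 3: Hamming bound ⌊q^n / V_q(n,t)⌋ = ⌊4194304/34⌋ = 123361.
Step 4: Compare |C| = 192379 to 123361: violated.
The claimed |C| lies above the Hamming bound, so no 4-ary code of length 11 with d ≥ 3 can have 192379 codewords.


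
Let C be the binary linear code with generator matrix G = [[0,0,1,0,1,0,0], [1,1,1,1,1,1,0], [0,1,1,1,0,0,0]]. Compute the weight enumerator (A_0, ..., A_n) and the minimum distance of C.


Weight distribution: A_0 = 1, A_2 = 1, A_3 = 4, A_4 = 1, A_6 = 1. Minimum distance d = 2.

Enumerate all 2^3 = 8 messages m ∈ F_2^3.
For each, compute codeword c = mG in F_2^7, then tally its weight.
  m = 000 → c = 0000000, weight = 0.
  m = 100 → c = 0010100, weight = 2.
  m = 010 → c = 1111110, weight = 6.
  m = 110 → c = 1101010, weight = 4.
  m = 001 → c = 0111000, weight = 3.
  m = 101 → c = 0101100, weight = 3.
  m = 011 → c = 1000110, weight = 3.
  m = 111 → c = 1010010, weight = 3.
Tally weights:
  weight 0: 1 codewords.
  weight 2: 1 codewords.
  weight 3: 4 codewords.
  weight 4: 1 codewords.
  weight 6: 1 codewords.
Minimum distance d = smallest w > 0 with A_w > 0 = 2.
Sanity: Σ A_w = 8 = 2^3 = 8 ✓.


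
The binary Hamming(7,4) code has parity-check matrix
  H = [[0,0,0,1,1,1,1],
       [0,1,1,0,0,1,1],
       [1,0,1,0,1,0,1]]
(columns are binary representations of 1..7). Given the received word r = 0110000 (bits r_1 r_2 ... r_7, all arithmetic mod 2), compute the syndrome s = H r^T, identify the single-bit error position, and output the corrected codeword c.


s = (0, 0, 1)^T, error position = 1, corrected codeword c = 1110000

Compute s = H r^T mod 2 one row at a time:
  s_1 = 0 + 0 + 0 + 0 = 0 ≡ 0 (mod 2).
  s_2 = 1 + 1 + 0 + 0 = 2 ≡ 0 (mod 2).
  s_3 = 0 + 1 + 0 + 0 = 1 ≡ 1 (mod 2).
s = (0, 0, 1)^T — this equals column 1 of H (binary 001), so error is at position 1.
Correct: flip bit 1 of r = 0110000 to get c = 1110000.


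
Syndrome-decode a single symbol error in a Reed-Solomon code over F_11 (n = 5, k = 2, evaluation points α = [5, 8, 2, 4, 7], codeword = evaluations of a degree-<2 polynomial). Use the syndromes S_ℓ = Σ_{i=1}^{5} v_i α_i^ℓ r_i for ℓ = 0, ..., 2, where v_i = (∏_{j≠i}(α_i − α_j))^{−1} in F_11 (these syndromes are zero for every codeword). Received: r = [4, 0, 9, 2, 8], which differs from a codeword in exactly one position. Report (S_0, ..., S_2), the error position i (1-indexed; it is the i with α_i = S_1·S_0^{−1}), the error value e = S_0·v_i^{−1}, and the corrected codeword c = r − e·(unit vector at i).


S = (2, 5, 7), error at position 2, error magnitude e = 1, c = [4, 10, 9, 2, 8].

Step 1: column multipliers v_i = (∏_{j≠i}(α_i − α_j))^{−1} mod 11.
  i = 1 (α = 5): (5−8)(5−2)(5−4)(5−7) = (−3)·3·1·(−2) = 18 ≡ 7, so v_1 = 7^{−1} = 8 (mod 11).
  i = 2 (α = 8): (8−5)(8−2)(8−4)(8−7) = 3·6·4·1 = 72 ≡ 6, so v_2 = 6^{−1} = 2 (mod 11).
  i = 3 (α = 2): (2−5)(2−8)(2−4)(2−7) = (−3)·(−6)·(−2)·(−5) = 180 ≡ 4, so v_3 = 4^{−1} = 3 (mod 11).
  i = 4 (α = 4): (4−5)(4−8)(4−2)(4−7) = (−1)·(−4)·2·(−3) = −24 ≡ 9, so v_4 = 9^{−1} = 5 (mod 11).
  i = 5 (α = 7): (7−5)(7−8)(7−2)(7−4) = 2·(−1)·5·3 = −30 ≡ 3, so v_5 = 3^{−1} = 4 (mod 11).
  v = [8, 2, 3, 5, 4].
Step 2: syndromes of r = [4, 0, 9, 2, 8] (all sums mod 11).
  S_0 = Σ v_i r_i = 8·4 + 2·0 + 3·9 + 5·2 + 4·8 = 101 ≡ 2.
  S_1 = Σ v_i α_i r_i = 8·5·4 + 2·8·0 + 3·2·9 + 5·4·2 + 4·7·8 = 478 ≡ 5.
  α_i^2 mod 11 = [3, 9, 4, 5, 5].
  S_2 = Σ v_i α_i^2 r_i = 8·3·4 + 2·9·0 + 3·4·9 + 5·5·2 + 4·5·8 = 414 ≡ 7.
  S = (2, 5, 7) ≠ 0, so r is not a codeword (an error is present).
Step 3: locate the error. For a single error e at position i, S_ℓ = v_i·e·α_i^ℓ, so α_err = S_1/S_0.
  S_0^{−1} = 2^{−1} = 6 (mod 11), so α_err = 5·6 = 30 ≡ 8 = α_2. Error position i = 2.
  Consistency check: S_2/S_1 = 7·9 = 63 ≡ 8 = α_err ✓ (single-error assumption holds).
Step 4: error magnitude e = S_0/v_2 = S_0·∏_{j≠2}(α_2 − α_j) = 2·6 = 12 ≡ 1 (mod 11).
Step 5: correct position 2: c_2 = r_2 − e = 0 − 1 ≡ 10 (mod 11). Hence c = [4, 10, 9, 2, 8].
  Check: interpolating c through the α_i gives m(x) = 5 + 2·x (degree < 2) with m(α_i) = c_i for every i, so c is indeed a codeword.


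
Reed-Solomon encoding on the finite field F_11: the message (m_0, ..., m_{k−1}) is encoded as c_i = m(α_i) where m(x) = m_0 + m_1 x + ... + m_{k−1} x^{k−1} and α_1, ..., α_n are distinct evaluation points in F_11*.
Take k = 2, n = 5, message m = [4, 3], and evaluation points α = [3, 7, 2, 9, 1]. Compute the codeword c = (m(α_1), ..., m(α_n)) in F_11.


c = [2, 3, 10, 9, 7]

Message polynomial: m(x) = 4 + 3·x (mod 11).
For each evaluation point α_i, compute m(α_i) mod 11:
  α_1 = 3: Horner steps 3 → 2, so m(3) = 2.
  α_2 = 7: Horner steps 3 → 3, so m(7) = 3.
  α_3 = 2: Horner steps 3 → 10, so m(2) = 10.
  α_4 = 9: Horner steps 3 → 9, so m(9) = 9.
  α_5 = 1: Horner steps 3 → 7, so m(1) = 7.
Codeword c = [2, 3, 10, 9, 7] ∈ F_11^5.


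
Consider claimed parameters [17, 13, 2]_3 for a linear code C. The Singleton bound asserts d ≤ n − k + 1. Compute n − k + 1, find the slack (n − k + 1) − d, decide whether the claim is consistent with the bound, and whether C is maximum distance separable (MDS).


Singleton RHS = n − k + 1 = 5, slack = 3, bound satisfied, not MDS.

Singleton bound: d ≤ n − k + 1.
Here n = 17, k = 13, so n − k + 1 = 5.
Given d = 2, check d ≤ 5: YES.
Slack = (n − k + 1) − d = 3.
The code is NOT MDS (slack = 3 > 0).
Description: the claimed parameters are [17, 13, 2]_3; such a code would be non-MDS.


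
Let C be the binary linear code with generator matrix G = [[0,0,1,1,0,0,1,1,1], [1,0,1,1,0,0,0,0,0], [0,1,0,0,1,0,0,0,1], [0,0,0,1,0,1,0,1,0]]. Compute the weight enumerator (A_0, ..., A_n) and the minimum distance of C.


Weight distribution: A_0 = 1, A_3 = 3, A_4 = 3, A_5 = 4, A_6 = 4, A_7 = 1. Minimum distance d = 3.

Enumerate all 2^4 = 16 messages m ∈ F_2^4.
For each, compute codeword c = mG in F_2^9, then tally its weight.
  m = 0000 → c = 000000000, weight = 0.
  m = 1000 → c = 001100111, weight = 5.
  m = 0100 → c = 101100000, weight = 3.
  m = 1100 → c = 100000111, weight = 4.
  m = 0010 → c = 010010001, weight = 3.
  m = 1010 → c = 011110110, weight = 6.
  m = 0110 → c = 111110001, weight = 6.
  m = 1110 → c = 110010110, weight = 5.
  m = 0001 → c = 000101010, weight = 3.
  m = 1001 → c = 001001101, weight = 4.
  m = 0101 → c = 101001010, weight = 4.
  m = 1101 → c = 100101101, weight = 5.
  m = 0011 → c = 010111011, weight = 6.
  m = 1011 → c = 011011100, weight = 5.
  m = 0111 → c = 111011011, weight = 7.
  m = 1111 → c = 110111100, weight = 6.
Tally weights:
  weight 0: 1 codewords.
  weight 3: 3 codewords.
  weight 4: 3 codewords.
  weight 5: 4 codewords.
  weight 6: 4 codewords.
  weight 7: 1 codewords.
Minimum distance d = smallest w > 0 with A_w > 0 = 3.
Sanity: Σ A_w = 16 = 2^4 = 16 ✓.


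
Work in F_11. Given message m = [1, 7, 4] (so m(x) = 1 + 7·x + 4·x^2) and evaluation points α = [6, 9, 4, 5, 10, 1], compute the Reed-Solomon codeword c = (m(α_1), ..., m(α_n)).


c = [0, 3, 5, 4, 9, 1]

Message polynomial: m(x) = 1 + 7·x + 4·x^2 (mod 11).
For each evaluation point α_i, compute m(α_i) mod 11:
  α_1 = 6: Horner steps 4 → 9 → 0, so m(6) = 0.
  α_2 = 9: Horner steps 4 → 10 → 3, so m(9) = 3.
  α_3 = 4: Horner steps 4 → 1 → 5, so m(4) = 5.
  α_4 = 5: Horner steps 4 → 5 → 4, so m(5) = 4.
  α_5 = 10: Horner steps 4 → 3 → 9, so m(10) = 9.
  α_6 = 1: Horner steps 4 → 0 → 1, so m(1) = 1.
Codeword c = [0, 3, 5, 4, 9, 1] ∈ F_11^6.


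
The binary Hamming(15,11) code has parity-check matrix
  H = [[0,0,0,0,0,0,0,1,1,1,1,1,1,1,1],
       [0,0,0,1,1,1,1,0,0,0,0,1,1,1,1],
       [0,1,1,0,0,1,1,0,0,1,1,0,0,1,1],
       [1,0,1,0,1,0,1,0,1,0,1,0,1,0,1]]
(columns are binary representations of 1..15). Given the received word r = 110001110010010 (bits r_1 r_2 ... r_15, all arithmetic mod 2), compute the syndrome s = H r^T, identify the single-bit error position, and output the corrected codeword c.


s = (1, 1, 1, 1)^T, error position = 15, corrected codeword c = 110001110010011

Compute s = H r^T mod 2 one row at a time:
  s_1 = 1 + 0 + 0 + 1 + 0 + 0 + 1 + 0 = 3 ≡ 1 (mod 2).
  s_2 = 0 + 0 + 1 + 1 + 0 + 0 + 1 + 0 = 3 ≡ 1 (mod 2).
  s_3 = 1 + 0 + 1 + 1 + 0 + 1 + 1 + 0 = 5 ≡ 1 (mod 2).
  s_4 = 1 + 0 + 0 + 1 + 0 + 1 + 0 + 0 = 3 ≡ 1 (mod 2).
s = (1, 1, 1, 1)^T — this equals column 15 of H (binary 1111), so error is at position 15.
Correct: flip bit 15 of r = 110001110010010 to get c = 110001110010011.


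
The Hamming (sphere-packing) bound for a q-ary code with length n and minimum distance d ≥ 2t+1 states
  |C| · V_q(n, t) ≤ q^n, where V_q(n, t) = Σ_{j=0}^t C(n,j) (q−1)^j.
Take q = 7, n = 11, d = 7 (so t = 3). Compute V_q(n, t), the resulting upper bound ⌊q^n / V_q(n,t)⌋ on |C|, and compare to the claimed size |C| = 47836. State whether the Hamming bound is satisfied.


V_q(n, t) = 37687, q^n = 1977326743, Hamming bound = 52467, |C| = 47836 ≤ bound (satisfied).

Step 1: Compute V_q(n, t) = Σ_{j=0}^3 C(n, j) (q−1)^j.
  j = 0: C(11,0)·(6)^0 = 1·1 = 1.
  j = 1: C(11,1)·(6)^1 = 11·6 = 66.
  j = 2: C(11,2)·(6)^2 = 55·36 = 1980.
  j = 3: C(11,3)·(6)^3 = 165·216 = 35640.
  V_q(n, t) = 1 + 66 + 1980 + 35640 = 37687.
Step 2: q^n = 7^11 = 1977326743.
Step 3: Hamming bound ⌊q^n / V_q(n,t)⌋ = ⌊1977326743/37687⌋ = 52467.
Step 4: Compare |C| = 47836 to 52467: satisfied.
The claimed |C| lies below the Hamming bound.


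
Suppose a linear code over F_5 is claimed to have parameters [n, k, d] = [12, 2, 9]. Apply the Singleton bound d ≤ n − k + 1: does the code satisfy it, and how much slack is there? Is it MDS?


Singleton RHS = n − k + 1 = 11, slack = 2, bound satisfied, not MDS.

Singleton bound: d ≤ n − k + 1.
Here n = 12, k = 2, so n − k + 1 = 11.
Given d = 9, check d ≤ 11: YES.
Slack = (n − k + 1) − d = 2.
The code is NOT MDS (slack = 2 > 0).
Description: the claimed parameters are [12, 2, 9]_5; such a code would be non-MDS.


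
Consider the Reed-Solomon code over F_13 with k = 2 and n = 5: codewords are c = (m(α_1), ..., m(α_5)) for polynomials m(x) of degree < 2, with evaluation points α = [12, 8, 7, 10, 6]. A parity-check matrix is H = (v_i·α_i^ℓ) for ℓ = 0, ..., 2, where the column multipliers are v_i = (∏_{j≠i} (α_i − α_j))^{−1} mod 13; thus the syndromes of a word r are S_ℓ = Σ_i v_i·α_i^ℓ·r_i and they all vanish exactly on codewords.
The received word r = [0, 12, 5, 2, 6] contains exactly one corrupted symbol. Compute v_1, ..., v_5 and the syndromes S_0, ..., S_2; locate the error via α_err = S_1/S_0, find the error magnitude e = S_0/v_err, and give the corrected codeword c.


S = (7, 4, 6), error at position 2, error magnitude e = 8, c = [0, 4, 5, 2, 6].

Step 1: column multipliers v_i = (∏_{j≠i}(α_i − α_j))^{−1} mod 13.
  i = 1 (α = 12): (12−8)(12−7)(12−10)(12−6) = 4·5·2·6 = 240 ≡ 6, so v_1 = 6^{−1} = 11 (mod 13).
  i = 2 (α = 8): (8−12)(8−7)(8−10)(8−6) = (−4)·1·(−2)·2 = 16 ≡ 3, so v_2 = 3^{−1} = 9 (mod 13).
  i = 3 (α = 7): (7−12)(7−8)(7−10)(7−6) = (−5)·(−1)·(−3)·1 = −15 ≡ 11, so v_3 = 11^{−1} = 6 (mod 13).
  i = 4 (α = 10): (10−12)(10−8)(10−7)(10−6) = (−2)·2·3·4 = −48 ≡ 4, so v_4 = 4^{−1} = 10 (mod 13).
  i = 5 (α = 6): (6−12)(6−8)(6−7)(6−10) = (−6)·(−2)·(−1)·(−4) = 48 ≡ 9, so v_5 = 9^{−1} = 3 (mod 13).
  v = [11, 9, 6, 10, 3].
Step 2: syndromes of r = [0, 12, 5, 2, 6] (all sums mod 13).
  S_0 = Σ v_i r_i = 11·0 + 9·12 + 6·5 + 10·2 + 3·6 = 176 ≡ 7.
  S_1 = Σ v_i α_i r_i = 11·12·0 + 9·8·12 + 6·7·5 + 10·10·2 + 3·6·6 = 1382 ≡ 4.
  α_i^2 mod 13 = [1, 12, 10, 9, 10].
  S_2 = Σ v_i α_i^2 r_i = 11·1·0 + 9·12·12 + 6·10·5 + 10·9·2 + 3·10·6 = 1956 ≡ 6.
  S = (7, 4, 6) ≠ 0, so r is not a codeword (an error is present).
Step 3: locate the error. For a single error e at position i, S_ℓ = v_i·e·α_i^ℓ, so α_err = S_1/S_0.
  S_0^{−1} = 7^{−1} = 2 (mod 13), so α_err = 4·2 = 8 ≡ 8 = α_2. Error position i = 2.
  Consistency check: S_2/S_1 = 6·10 = 60 ≡ 8 = α_err ✓ (single-error assumption holds).
Step 4: error magnitude e = S_0/v_2 = S_0·∏_{j≠2}(α_2 − α_j) = 7·3 = 21 ≡ 8 (mod 13).
Step 5: correct position 2: c_2 = r_2 − e = 12 − 8 ≡ 4 (mod 13). Hence c = [0, 4, 5, 2, 6].
  Check: interpolating c through the α_i gives m(x) = 12 + 12·x (degree < 2) with m(α_i) = c_i for every i, so c is indeed a codeword.


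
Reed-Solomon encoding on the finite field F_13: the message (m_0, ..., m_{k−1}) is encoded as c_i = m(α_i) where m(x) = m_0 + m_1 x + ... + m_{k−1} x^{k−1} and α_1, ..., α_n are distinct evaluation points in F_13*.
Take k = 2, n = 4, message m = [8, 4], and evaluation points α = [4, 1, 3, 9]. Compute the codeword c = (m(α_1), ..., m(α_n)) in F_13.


c = [11, 12, 7, 5]

Message polynomial: m(x) = 8 + 4·x (mod 13).
For each evaluation point α_i, compute m(α_i) mod 13:
  α_1 = 4: Horner steps 4 → 11, so m(4) = 11.
  α_2 = 1: Horner steps 4 → 12, so m(1) = 12.
  α_3 = 3: Horner steps 4 → 7, so m(3) = 7.
  α_4 = 9: Horner steps 4 → 5, so m(9) = 5.
Codeword c = [11, 12, 7, 5] ∈ F_13^4.


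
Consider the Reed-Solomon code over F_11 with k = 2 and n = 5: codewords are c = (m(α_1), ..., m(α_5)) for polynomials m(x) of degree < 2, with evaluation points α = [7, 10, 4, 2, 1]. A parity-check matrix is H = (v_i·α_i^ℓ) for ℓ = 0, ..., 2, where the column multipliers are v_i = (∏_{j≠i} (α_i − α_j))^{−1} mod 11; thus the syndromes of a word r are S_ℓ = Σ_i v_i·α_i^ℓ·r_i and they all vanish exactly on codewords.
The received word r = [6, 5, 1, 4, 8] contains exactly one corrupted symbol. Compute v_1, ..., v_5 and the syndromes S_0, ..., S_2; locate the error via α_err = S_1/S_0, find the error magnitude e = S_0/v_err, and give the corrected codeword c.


S = (3, 1, 4), error at position 3, error magnitude e = 5, c = [6, 5, 7, 4, 8].

Step 1: column multipliers v_i = (∏_{j≠i}(α_i − α_j))^{−1} mod 11.
  i = 1 (α = 7): (7−10)(7−4)(7−2)(7−1) = (−3)·3·5·6 = −270 ≡ 5, so v_1 = 5^{−1} = 9 (mod 11).
  i = 2 (α = 10): (10−7)(10−4)(10−2)(10−1) = 3·6·8·9 = 1296 ≡ 9, so v_2 = 9^{−1} = 5 (mod 11).
  i = 3 (α = 4): (4−7)(4−10)(4−2)(4−1) = (−3)·(−6)·2·3 = 108 ≡ 9, so v_3 = 9^{−1} = 5 (mod 11).
  i = 4 (α = 2): (2−7)(2−10)(2−4)(2−1) = (−5)·(−8)·(−2)·1 = −80 ≡ 8, so v_4 = 8^{−1} = 7 (mod 11).
  i = 5 (α = 1): (1−7)(1−10)(1−4)(1−2) = (−6)·(−9)·(−3)·(−1) = 162 ≡ 8, so v_5 = 8^{−1} = 7 (mod 11).
  v = [9, 5, 5, 7, 7].
Step 2: syndromes of r = [6, 5, 1, 4, 8] (all sums mod 11).
  S_0 = Σ v_i r_i = 9·6 + 5·5 + 5·1 + 7·4 + 7·8 = 168 ≡ 3.
  S_1 = Σ v_i α_i r_i = 9·7·6 + 5·10·5 + 5·4·1 + 7·2·4 + 7·1·8 = 760 ≡ 1.
  α_i^2 mod 11 = [5, 1, 5, 4, 1].
  S_2 = Σ v_i α_i^2 r_i = 9·5·6 + 5·1·5 + 5·5·1 + 7·4·4 + 7·1·8 = 488 ≡ 4.
  S = (3, 1, 4) ≠ 0, so r is not a codeword (an error is present).
Step 3: locate the error. For a single error e at position i, S_ℓ = v_i·e·α_i^ℓ, so α_err = S_1/S_0.
  S_0^{−1} = 3^{−1} = 4 (mod 11), so α_err = 1·4 = 4 ≡ 4 = α_3. Error position i = 3.
  Consistency check: S_2/S_1 = 4·1 = 4 ≡ 4 = α_err ✓ (single-error assumption holds).
Step 4: error magnitude e = S_0/v_3 = S_0·∏_{j≠3}(α_3 − α_j) = 3·9 = 27 ≡ 5 (mod 11).
Step 5: correct position 3: c_3 = r_3 − e = 1 − 5 ≡ 7 (mod 11). Hence c = [6, 5, 7, 4, 8].
  Check: interpolating c through the α_i gives m(x) = 1 + 7·x (degree < 2) with m(α_i) = c_i for every i, so c is indeed a codeword.


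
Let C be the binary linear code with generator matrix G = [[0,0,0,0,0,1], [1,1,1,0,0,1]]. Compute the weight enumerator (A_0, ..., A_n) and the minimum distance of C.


Weight distribution: A_0 = 1, A_1 = 1, A_3 = 1, A_4 = 1. Minimum distance d = 1.

Enumerate all 2^2 = 4 messages m ∈ F_2^2.
For each, compute codeword c = mG in F_2^6, then tally its weight.
  m = 00 → c = 000000, weight = 0.
  m = 10 → c = 000001, weight = 1.
  m = 01 → c = 111001, weight = 4.
  m = 11 → c = 111000, weight = 3.
Tally weights:
  weight 0: 1 codewords.
  weight 1: 1 codewords.
  weight 3: 1 codewords.
  weight 4: 1 codewords.
Minimum distance d = smallest w > 0 with A_w > 0 = 1.
Sanity: Σ A_w = 4 = 2^2 = 4 ✓.


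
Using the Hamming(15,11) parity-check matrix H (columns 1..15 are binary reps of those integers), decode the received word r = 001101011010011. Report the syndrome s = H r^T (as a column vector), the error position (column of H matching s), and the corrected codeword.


s = (1, 0, 1, 0)^T, error position = 10, corrected codeword c = 001101011110011

Compute s = H r^T mod 2 one row at a time:
  s_1 = 1 + 1 + 0 + 1 + 0 + 0 + 1 + 1 = 5 ≡ 1 (mod 2).
  s_2 = 1 + 0 + 1 + 0 + 0 + 0 + 1 + 1 = 4 ≡ 0 (mod 2).
  s_3 = 0 + 1 + 1 + 0 + 0 + 1 + 1 + 1 = 5 ≡ 1 (mod 2).
  s_4 = 0 + 1 + 0 + 0 + 1 + 1 + 0 + 1 = 4 ≡ 0 (mod 2).
s = (1, 0, 1, 0)^T — this equals column 10 of H (binary 1010), so error is at position 10.
Correct: flip bit 10 of r = 001101011010011 to get c = 001101011110011.


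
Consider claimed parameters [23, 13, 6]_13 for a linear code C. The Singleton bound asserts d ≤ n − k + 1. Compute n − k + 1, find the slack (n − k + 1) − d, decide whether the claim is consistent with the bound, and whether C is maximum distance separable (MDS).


Singleton RHS = n − k + 1 = 11, slack = 5, bound satisfied, not MDS.

Singleton bound: d ≤ n − k + 1.
Here n = 23, k = 13, so n − k + 1 = 11.
Given d = 6, check d ≤ 11: YES.
Slack = (n − k + 1) − d = 5.
The code is NOT MDS (slack = 5 > 0).
Description: the claimed parameters are [23, 13, 6]_13; such a code would be non-MDS.


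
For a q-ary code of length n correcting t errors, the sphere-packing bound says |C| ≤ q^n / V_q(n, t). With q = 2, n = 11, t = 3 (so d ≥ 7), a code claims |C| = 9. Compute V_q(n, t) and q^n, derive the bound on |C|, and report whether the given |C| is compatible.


V_q(n, t) = 232, q^n = 2048, Hamming bound = 8, |C| = 9 > bound (violated).

Step 1: Compute V_q(n, t) = Σ_{j=0}^3 C(n, j) (q−1)^j.
  j = 0: C(11,0)·(1)^0 = 1·1 = 1.
  j = 1: C(11,1)·(1)^1 = 11·1 = 11.
  j = 2: C(11,2)·(1)^2 = 55·1 = 55.
  j = 3: C(11,3)·(1)^3 = 165·1 = 165.
  V_q(n, t) = 1 + 11 + 55 + 165 = 232.
Step 2: q^n = 2^11 = 2048.
Step 3: Hamming bound ⌊q^n / V_q(n,t)⌋ = ⌊2048/232⌋ = 8.
Step 4: Compare |C| = 9 to 8: violated.
The claimed |C| lies above the Hamming bound, so no 2-ary code of length 11 with d ≥ 7 can have 9 codewords.


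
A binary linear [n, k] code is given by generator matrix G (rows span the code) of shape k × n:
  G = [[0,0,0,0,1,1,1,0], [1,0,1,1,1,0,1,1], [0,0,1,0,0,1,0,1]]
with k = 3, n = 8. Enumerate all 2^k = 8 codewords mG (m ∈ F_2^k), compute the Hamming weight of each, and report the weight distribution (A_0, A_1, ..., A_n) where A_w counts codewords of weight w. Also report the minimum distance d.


Weight distribution: A_0 = 1, A_2 = 1, A_3 = 2, A_4 = 1, A_5 = 2, A_6 = 1. Minimum distance d = 2.

Enumerate all 2^3 = 8 messages m ∈ F_2^3.
For each, compute codeword c = mG in F_2^8, then tally its weight.
  m = 000 → c = 00000000, weight = 0.
  m = 100 → c = 00001110, weight = 3.
  m = 010 → c = 10111011, weight = 6.
  m = 110 → c = 10110101, weight = 5.
  m = 001 → c = 00100101, weight = 3.
  m = 101 → c = 00101011, weight = 4.
  m = 011 → c = 10011110, weight = 5.
  m = 111 → c = 10010000, weight = 2.
Tally weights:
  weight 0: 1 codewords.
  weight 2: 1 codewords.
  weight 3: 2 codewords.
  weight 4: 1 codewords.
  weight 5: 2 codewords.
  weight 6: 1 codewords.
Minimum distance d = smallest w > 0 with A_w > 0 = 2.
Sanity: Σ A_w = 8 = 2^3 = 8 ✓.


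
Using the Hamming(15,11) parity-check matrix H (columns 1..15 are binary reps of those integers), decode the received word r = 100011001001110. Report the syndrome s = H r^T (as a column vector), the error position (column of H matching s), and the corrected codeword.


s = (0, 1, 0, 0)^T, error position = 4, corrected codeword c = 100111001001110

Compute s = H r^T mod 2 one row at a time:
  s_1 = 0 + 1 + 0 + 0 + 1 + 1 + 1 + 0 = 4 ≡ 0 (mod 2).
  s_2 = 0 + 1 + 1 + 0 + 1 + 1 + 1 + 0 = 5 ≡ 1 (mod 2).
  s_3 = 0 + 0 + 1 + 0 + 0 + 0 + 1 + 0 = 2 ≡ 0 (mod 2).
  s_4 = 1 + 0 + 1 + 0 + 1 + 0 + 1 + 0 = 4 ≡ 0 (mod 2).
s = (0, 1, 0, 0)^T — this equals column 4 of H (binary 0100), so error is at position 4.
Correct: flip bit 4 of r = 100011001001110 to get c = 100111001001110.
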